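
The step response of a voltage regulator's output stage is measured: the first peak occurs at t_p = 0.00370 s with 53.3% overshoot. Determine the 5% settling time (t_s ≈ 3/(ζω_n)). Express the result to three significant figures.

From the overshoot, ζ = −ln(OS)/√(π²+ln²(OS)) = 0.196.
t_p = π/ω_d ⇒ ω_d = 849 rad/s; then ω_n = ω_d/√(1−ζ²) = 866 rad/s.
t_s ≈ 3/(ζω_n) = 3/(0.196·866) = 0.0176 s.

t_s ≈ 0.0176 s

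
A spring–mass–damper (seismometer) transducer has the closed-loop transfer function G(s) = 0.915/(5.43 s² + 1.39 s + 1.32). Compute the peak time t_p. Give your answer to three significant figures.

t_p ≈ 6.60 s

Dividing through by 5.43: denominator becomes s² + 0.2560 s + 0.2431.
So ω_n = √0.2431 = 0.493 rad/s and ζ = 0.2560/(2·0.493) = 0.260.
The damped frequency ω_d = ω_n√(1−ζ²) = 0.476 rad/s. t_p = π/ω_d = 6.60 s.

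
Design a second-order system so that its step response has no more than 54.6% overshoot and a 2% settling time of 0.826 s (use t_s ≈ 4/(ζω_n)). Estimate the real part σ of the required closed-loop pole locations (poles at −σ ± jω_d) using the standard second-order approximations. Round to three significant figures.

σ ≈ 4.84

The settling-time spec alone fixes σ = ζω_n = 4/t_s = 4/0.826 = 4.84.
(Overshoot then fixes ζ = 0.189 and hence ω_d = σ·√(1−ζ²)/ζ = 25.1 rad/s.)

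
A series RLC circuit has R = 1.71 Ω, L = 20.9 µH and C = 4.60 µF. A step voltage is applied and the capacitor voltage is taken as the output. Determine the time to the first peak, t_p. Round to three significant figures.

t_p ≈ 0.0000336 s

For a series RLC circuit (capacitor voltage as output), ω_n = 1/√(LC) = 1/√(20.9 µH · 4.60 µF) = 102000 rad/s.
ζ = (R/2)·√(C/L) = (1.71/2)·√(4.60 µF/20.9 µH) = 0.401.
ω_d = 102000·√(1 − 0.401²) = 93400 rad/s. t_p = π/ω_d = 0.0000336 s.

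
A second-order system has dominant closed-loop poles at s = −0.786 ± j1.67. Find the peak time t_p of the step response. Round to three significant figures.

t_p = π/ω_d with ω_d = 1.67 (the imaginary part), so t_p = 1.88 s.

t_p ≈ 1.88 s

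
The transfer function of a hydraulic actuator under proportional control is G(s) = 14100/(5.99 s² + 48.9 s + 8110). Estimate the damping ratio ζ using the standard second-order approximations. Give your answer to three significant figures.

Dividing through by 5.99: denominator becomes s² + 8.164 s + 1354.
So ω_n = √1354 = 36.8 rad/s and ζ = 8.164/(2·36.8) = 0.111.

ζ ≈ 0.111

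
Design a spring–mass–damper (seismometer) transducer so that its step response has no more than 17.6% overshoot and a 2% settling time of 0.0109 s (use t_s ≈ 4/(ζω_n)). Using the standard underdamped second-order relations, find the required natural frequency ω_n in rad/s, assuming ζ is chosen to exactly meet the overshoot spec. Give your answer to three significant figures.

Inverting the overshoot relation: ζ = |ln 0.176|/√(π² + ln²0.176) = 0.484.
From t_s ≈ 4/(ζω_n): ω_n = 4/(ζ·t_s) = 4/(0.484·0.0109) = 758 rad/s.

ω_n ≈ 758 rad/s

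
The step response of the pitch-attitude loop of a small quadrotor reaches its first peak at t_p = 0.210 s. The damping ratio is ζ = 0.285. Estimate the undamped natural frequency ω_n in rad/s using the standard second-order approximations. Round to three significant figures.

Peak time t_p = π/ω_d, so ω_d = π/t_p = π/0.210 = 15.0 rad/s.
ω_n = ω_d/√(1−ζ²) = 15.0/√0.919 = 15.6 rad/s.

ω_n ≈ 15.6 rad/s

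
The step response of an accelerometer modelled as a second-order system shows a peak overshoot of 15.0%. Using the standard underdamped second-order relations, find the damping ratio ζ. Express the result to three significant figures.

ζ ≈ 0.517

ζ = −ln(OS)/√(π² + (ln OS)²). With OS = 0.150, ln OS = −1.897 and ζ = 1.897/3.670 = 0.517.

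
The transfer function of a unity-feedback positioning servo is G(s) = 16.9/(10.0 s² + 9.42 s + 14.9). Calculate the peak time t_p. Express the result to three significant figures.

Dividing through by 10.0: denominator becomes s² + 0.9420 s + 1.490.
So ω_n = √1.490 = 1.22 rad/s and ζ = 0.9420/(2·1.22) = 0.386.
ω_d = 1.22·√(1 − 0.386²) = 1.13 rad/s. t_p = π/ω_d = 2.79 s.

t_p ≈ 2.79 s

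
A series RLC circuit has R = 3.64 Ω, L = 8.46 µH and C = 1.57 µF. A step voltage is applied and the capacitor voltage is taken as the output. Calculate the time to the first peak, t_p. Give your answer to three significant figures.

t_p ≈ 0.0000184 s

For a series RLC circuit (capacitor voltage as output), ω_n = 1/√(LC) = 1/√(8.46 µH · 1.57 µF) = 274000 rad/s.
ζ = (R/2)·√(C/L) = (3.64/2)·√(1.57 µF/8.46 µH) = 0.784.
ω_d = 274000·√(1 − 0.784²) = 170000 rad/s. t_p = π/ω_d = 0.0000184 s.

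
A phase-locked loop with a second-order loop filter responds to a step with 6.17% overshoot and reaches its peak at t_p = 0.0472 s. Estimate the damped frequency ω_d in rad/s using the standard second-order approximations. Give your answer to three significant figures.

ω_d ≈ 66.6 rad/s

t_p = π/ω_d, so ω_d = π/0.0472 = 66.6 rad/s.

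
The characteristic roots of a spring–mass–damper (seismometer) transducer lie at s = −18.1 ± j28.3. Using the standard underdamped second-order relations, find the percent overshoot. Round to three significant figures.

%OS ≈ 13.4%

With σ = 18.1, ω_d = 28.3: ω_n = √(σ²+ω_d²) = 33.6 rad/s, ζ = σ/ω_n = 0.539.
Overshoot: exp(−π·0.539/√(1−0.539²)) = 0.134, i.e. 13.4%.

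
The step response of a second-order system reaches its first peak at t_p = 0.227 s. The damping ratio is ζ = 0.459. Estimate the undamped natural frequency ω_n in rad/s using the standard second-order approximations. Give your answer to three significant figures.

ω_n ≈ 15.6 rad/s

Peak time t_p = π/ω_d, so ω_d = π/t_p = π/0.227 = 13.8 rad/s.
ω_n = ω_d/√(1−ζ²) = 13.8/√0.789 = 15.6 rad/s.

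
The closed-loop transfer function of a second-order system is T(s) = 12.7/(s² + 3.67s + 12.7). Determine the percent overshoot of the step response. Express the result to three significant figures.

%OS ≈ 15.2%

Matching coefficients with s² + 2ζω_n s + ω_n² gives ω_n² = 12.7 ⇒ ω_n = 3.56 rad/s, and ζ = 3.67/(2ω_n) = 0.515.
Overshoot: exp(−π·0.515/√(1−0.515²)) = 0.152, i.e. 15.2%.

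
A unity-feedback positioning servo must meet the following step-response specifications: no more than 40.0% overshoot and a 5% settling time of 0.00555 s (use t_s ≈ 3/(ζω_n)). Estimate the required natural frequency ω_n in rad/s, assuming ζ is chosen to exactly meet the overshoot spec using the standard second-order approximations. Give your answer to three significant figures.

ω_n ≈ 1930 rad/s

From %OS = 100·exp(−πζ/√(1−ζ²)), invert to get ζ = −ln(OS)/√(π² + ln²(OS)) with OS = 0.400.
−ln 0.400 = 0.9163, so ζ = 0.9163/√(π² + 0.8396) = 0.280.
Then ω_n = 3/(ζ t_s) = 3/(0.280 × 0.00555) = 1930 rad/s.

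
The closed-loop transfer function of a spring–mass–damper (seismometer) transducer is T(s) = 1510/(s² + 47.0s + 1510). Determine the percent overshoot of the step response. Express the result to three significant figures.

%OS ≈ 9.20%

Comparing the denominator to s² + 2ζω_n s + ω_n²: ω_n = √1510 = 38.9 rad/s, and 2ζω_n = 47.0 so ζ = 47.0/(2·38.9) = 0.605.
%OS = 100·exp(−πζ/√(1−ζ²)) = 9.20%.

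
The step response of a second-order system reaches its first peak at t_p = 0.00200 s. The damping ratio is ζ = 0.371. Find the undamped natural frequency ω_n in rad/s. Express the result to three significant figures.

Peak time t_p = π/ω_d, so ω_d = π/t_p = π/0.00200 = 1570 rad/s.
ω_n = ω_d/√(1−ζ²) = 1570/√0.862 = 1690 rad/s.

ω_n ≈ 1690 rad/s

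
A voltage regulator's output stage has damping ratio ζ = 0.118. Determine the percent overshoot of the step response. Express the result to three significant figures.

For an underdamped second-order system, %OS = 100·exp(−πζ/√(1−ζ²)).
πζ/√(1−ζ²) = π·0.118/√(1−0.0139) = 0.3733, so %OS = 100·e^(−0.3733) = 68.8%.

%OS ≈ 68.8%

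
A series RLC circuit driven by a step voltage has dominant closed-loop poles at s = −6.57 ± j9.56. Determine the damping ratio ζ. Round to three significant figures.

ζ ≈ 0.566

With σ = 6.57, ω_d = 9.56: ω_n = √(σ²+ω_d²) = 11.6 rad/s, ζ = σ/ω_n = 0.566.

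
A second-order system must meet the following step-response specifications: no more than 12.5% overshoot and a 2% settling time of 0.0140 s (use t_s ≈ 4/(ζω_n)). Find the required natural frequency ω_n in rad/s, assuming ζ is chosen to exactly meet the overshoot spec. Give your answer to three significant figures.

ω_n ≈ 518 rad/s

Inverting the overshoot relation: ζ = |ln 0.125|/√(π² + ln²0.125) = 0.552.
From t_s ≈ 4/(ζω_n): ω_n = 4/(ζ·t_s) = 4/(0.552·0.0140) = 518 rad/s.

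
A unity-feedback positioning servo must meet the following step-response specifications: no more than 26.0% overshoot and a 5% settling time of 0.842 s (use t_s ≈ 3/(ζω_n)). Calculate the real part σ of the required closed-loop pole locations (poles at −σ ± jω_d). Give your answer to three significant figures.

σ ≈ 3.56

The settling-time spec alone fixes σ = ζω_n = 3/t_s = 3/0.842 = 3.56.
(Overshoot then fixes ζ = 0.394 and hence ω_d = σ·√(1−ζ²)/ζ = 8.31 rad/s.)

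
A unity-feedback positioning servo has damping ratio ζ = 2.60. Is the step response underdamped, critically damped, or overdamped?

overdamped

Since ζ = 2.60 > 1, the system is overdamped.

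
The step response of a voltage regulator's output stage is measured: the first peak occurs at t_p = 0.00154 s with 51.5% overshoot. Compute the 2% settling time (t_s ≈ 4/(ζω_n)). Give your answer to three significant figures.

The overshoot fixes ζ = −ln(OS)/√(π²+ln²(OS)) = 0.207.
t_p = π/ω_d ⇒ ω_d = 2040 rad/s; then ω_n = ω_d/√(1−ζ²) = 2090 rad/s.
t_s ≈ 4/(ζω_n) = 4/(0.207·2090) = 0.00928 s.

t_s ≈ 0.00928 s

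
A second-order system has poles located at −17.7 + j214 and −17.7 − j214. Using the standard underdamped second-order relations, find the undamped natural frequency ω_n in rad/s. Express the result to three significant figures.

ω_n ≈ 215 rad/s

|pole| = ω_n = √(17.7² + 214²) = 215 rad/s; ζ = cos θ = σ/ω_n = 0.0824.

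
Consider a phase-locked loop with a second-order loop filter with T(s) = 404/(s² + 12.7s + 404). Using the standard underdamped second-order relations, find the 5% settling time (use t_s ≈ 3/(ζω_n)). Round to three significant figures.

t_s ≈ 0.472 s

Comparing the denominator to s² + 2ζω_n s + ω_n²: ω_n = √404 = 20.1 rad/s, and 2ζω_n = 12.7 so ζ = 12.7/(2·20.1) = 0.316.
t_s ≈ 3/(ζω_n) = 3/(0.316·20.1) = 0.472 s.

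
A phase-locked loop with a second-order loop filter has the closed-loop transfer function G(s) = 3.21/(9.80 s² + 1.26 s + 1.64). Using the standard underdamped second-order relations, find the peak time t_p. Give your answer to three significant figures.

t_p ≈ 7.78 s

Dividing through by 9.80: denominator becomes s² + 0.1286 s + 0.1673.
So ω_n = √0.1673 = 0.409 rad/s and ζ = 0.1286/(2·0.409) = 0.157.
ω_d = ω_n√(1−ζ²) = 0.404 rad/s. t_p = π/ω_d = 7.78 s.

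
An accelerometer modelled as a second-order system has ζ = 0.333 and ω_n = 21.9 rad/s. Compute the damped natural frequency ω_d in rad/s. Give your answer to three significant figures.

ω_d ≈ 20.7 rad/s

ω_d = ω_n√(1−ζ²) = 21.9·√0.889 = 20.7 rad/s.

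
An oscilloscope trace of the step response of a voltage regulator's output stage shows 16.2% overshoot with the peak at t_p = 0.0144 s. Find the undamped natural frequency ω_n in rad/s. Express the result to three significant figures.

ω_n ≈ 252 rad/s

ζ from %OS: ζ = |ln 0.162|/√(π²+ln²0.162) = 0.501.
t_p = π/ω_d ⇒ ω_d = 218 rad/s; then ω_n = ω_d/√(1−ζ²) = 252 rad/s.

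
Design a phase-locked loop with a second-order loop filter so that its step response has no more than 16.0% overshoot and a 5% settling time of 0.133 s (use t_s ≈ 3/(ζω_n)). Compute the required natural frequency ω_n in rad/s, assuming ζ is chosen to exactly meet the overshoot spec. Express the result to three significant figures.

ζ = −ln(OS)/√(π² + (ln OS)²). With OS = 0.160, ln OS = −1.833 and ζ = 1.833/3.637 = 0.504.
From t_s ≈ 3/(ζω_n): ω_n = 3/(ζ·t_s) = 3/(0.504·0.133) = 44.8 rad/s.

ω_n ≈ 44.8 rad/s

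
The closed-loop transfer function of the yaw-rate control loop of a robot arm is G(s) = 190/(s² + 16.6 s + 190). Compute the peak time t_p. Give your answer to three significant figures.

t_p ≈ 0.285 s

ω_n = √190 = 13.8 rad/s; ζ = 16.6/(2·13.8) = 0.602.
ω_d = 13.8·√(1 − 0.602²) = 11.0 rad/s. Then t_p = π/ω_d = 0.285 s.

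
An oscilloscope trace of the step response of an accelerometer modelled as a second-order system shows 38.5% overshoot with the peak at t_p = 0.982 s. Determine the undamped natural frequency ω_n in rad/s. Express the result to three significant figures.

From the overshoot, ζ = −ln(OS)/√(π²+ln²(OS)) = 0.291.
t_p = π/ω_d ⇒ ω_d = 3.20 rad/s; then ω_n = ω_d/√(1−ζ²) = 3.34 rad/s.

ω_n ≈ 3.34 rad/s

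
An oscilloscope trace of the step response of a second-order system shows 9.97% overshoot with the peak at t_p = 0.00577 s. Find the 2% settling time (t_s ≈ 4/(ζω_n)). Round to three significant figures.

t_s ≈ 0.0100 s

ζ from %OS: ζ = |ln 0.0997|/√(π²+ln²0.0997) = 0.592.
From t_p = π/ω_d, ω_d = π/0.00577 = 544 rad/s, so ω_n = ω_d/√(1−ζ²) = 675 rad/s.
t_s ≈ 4/(ζω_n) = 4/(0.592·675) = 0.0100 s.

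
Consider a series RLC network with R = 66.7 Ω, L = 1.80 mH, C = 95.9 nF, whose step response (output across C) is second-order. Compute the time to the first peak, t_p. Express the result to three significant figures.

t_p ≈ 0.0000426 s

For a series RLC circuit (capacitor voltage as output), ω_n = 1/√(LC) = 1/√(1.80 mH · 95.9 nF) = 76100 rad/s.
ζ = (R/2)·√(C/L) = (66.7/2)·√(95.9 nF/1.80 mH) = 0.243.
ω_d = ω_n√(1−ζ²) = 73800 rad/s. t_p = π/ω_d = 0.0000426 s.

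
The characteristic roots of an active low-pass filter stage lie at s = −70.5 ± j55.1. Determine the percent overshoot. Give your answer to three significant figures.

With σ = 70.5, ω_d = 55.1: ω_n = √(σ²+ω_d²) = 89.5 rad/s, ζ = σ/ω_n = 0.788.
%OS = 100 e^{−πζ/√(1−ζ²)} with ζ = 0.788 gives 1.80%.

%OS ≈ 1.80%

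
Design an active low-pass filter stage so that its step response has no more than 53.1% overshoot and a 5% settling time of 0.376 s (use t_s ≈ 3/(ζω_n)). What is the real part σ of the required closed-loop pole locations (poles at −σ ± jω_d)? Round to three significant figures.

σ ≈ 7.98

The settling-time spec alone fixes σ = ζω_n = 3/t_s = 3/0.376 = 7.98.
(Overshoot then fixes ζ = 0.198 and hence ω_d = σ·√(1−ζ²)/ζ = 39.6 rad/s.)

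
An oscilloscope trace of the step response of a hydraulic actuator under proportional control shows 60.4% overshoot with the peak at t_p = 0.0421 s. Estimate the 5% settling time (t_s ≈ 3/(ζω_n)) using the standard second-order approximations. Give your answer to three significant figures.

t_s ≈ 0.251 s

From the overshoot, ζ = −ln(OS)/√(π²+ln²(OS)) = 0.158.
t_p = π/ω_d ⇒ ω_d = 74.6 rad/s; then ω_n = ω_d/√(1−ζ²) = 75.6 rad/s.
t_s ≈ 3/(ζω_n) = 3/(0.158·75.6) = 0.251 s.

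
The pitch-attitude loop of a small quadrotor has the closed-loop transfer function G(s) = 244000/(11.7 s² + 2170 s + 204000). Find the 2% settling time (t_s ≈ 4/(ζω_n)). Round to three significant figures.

t_s ≈ 0.0431 s

Dividing through by 11.7: denominator becomes s² + 185.5 s + 17440.
So ω_n = √17440 = 132 rad/s and ζ = 185.5/(2·132) = 0.702.
t_s ≈ 4/(ζω_n) = 0.0431 s.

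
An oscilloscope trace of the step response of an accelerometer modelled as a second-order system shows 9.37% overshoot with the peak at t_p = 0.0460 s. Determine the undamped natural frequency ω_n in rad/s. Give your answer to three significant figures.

The overshoot fixes ζ = −ln(OS)/√(π²+ln²(OS)) = 0.602.
t_p = π/ω_d ⇒ ω_d = 68.3 rad/s; then ω_n = ω_d/√(1−ζ²) = 85.5 rad/s.

ω_n ≈ 85.5 rad/s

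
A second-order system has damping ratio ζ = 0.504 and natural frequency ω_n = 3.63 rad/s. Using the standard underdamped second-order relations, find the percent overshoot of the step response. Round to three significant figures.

For an underdamped second-order system, %OS = 100·exp(−πζ/√(1−ζ²)).
πζ/√(1−ζ²) = π·0.504/√(1−0.254) = 1.833, so %OS = 100·e^(−1.833) = 16.0%.

%OS ≈ 16.0%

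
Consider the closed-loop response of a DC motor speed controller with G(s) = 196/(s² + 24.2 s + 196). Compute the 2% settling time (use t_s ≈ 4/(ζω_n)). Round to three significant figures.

t_s ≈ 0.331 s

Matching coefficients with s² + 2ζω_n s + ω_n² gives ω_n² = 196 ⇒ ω_n = 14.0 rad/s, and ζ = 24.2/(2ω_n) = 0.864.
t_s ≈ 4/(ζω_n) = 4/(0.864·14.0) = 0.331 s.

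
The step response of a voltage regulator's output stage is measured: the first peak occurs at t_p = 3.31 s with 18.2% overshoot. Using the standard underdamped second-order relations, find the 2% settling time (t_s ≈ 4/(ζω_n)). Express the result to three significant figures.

ζ from %OS: ζ = |ln 0.182|/√(π²+ln²0.182) = 0.477.
t_p = π/ω_d ⇒ ω_d = 0.949 rad/s; then ω_n = ω_d/√(1−ζ²) = 1.08 rad/s.
t_s ≈ 4/(ζω_n) = 4/(0.477·1.08) = 7.77 s.

t_s ≈ 7.77 s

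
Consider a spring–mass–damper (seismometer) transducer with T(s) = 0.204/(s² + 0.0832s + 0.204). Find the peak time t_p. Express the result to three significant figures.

ω_n = √0.204 = 0.452 rad/s; ζ = 0.0832/(2·0.452) = 0.0921.
ω_d = 0.452·√(1 − 0.0921²) = 0.450 rad/s. Then t_p = π/ω_d = 6.99 s.

t_p ≈ 6.99 s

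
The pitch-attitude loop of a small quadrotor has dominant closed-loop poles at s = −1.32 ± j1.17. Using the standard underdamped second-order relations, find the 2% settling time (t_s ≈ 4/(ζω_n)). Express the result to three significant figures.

For poles at −σ ± jω_d, ζω_n = σ = 1.32, so t_s ≈ 4/σ = 3.03 s.

t_s ≈ 3.03 s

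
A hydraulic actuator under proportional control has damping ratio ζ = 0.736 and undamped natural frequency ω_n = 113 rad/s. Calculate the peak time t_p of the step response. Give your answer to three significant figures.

The damped frequency is ω_d = ω_n√(1−ζ²) = 113·√(1−0.542) = 76.5 rad/s.
Peak time t_p = π/ω_d = π/76.5 = 0.0411 s.

t_p ≈ 0.0411 s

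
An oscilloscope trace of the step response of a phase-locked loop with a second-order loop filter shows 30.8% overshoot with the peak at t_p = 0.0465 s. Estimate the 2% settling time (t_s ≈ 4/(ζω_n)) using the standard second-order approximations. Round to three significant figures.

t_s ≈ 0.158 s

ζ from %OS: ζ = |ln 0.308|/√(π²+ln²0.308) = 0.351.
t_p = π/ω_d ⇒ ω_d = 67.6 rad/s; then ω_n = ω_d/√(1−ζ²) = 72.2 rad/s.
t_s ≈ 4/(ζω_n) = 4/(0.351·72.2) = 0.158 s.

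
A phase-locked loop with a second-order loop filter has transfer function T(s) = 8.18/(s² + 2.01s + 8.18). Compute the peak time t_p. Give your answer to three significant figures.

t_p ≈ 1.17 s

Matching coefficients with s² + 2ζω_n s + ω_n² gives ω_n² = 8.18 ⇒ ω_n = 2.86 rad/s, and ζ = 2.01/(2ω_n) = 0.351.
The damped frequency ω_d = ω_n√(1−ζ²) = 2.68 rad/s. Then t_p = π/ω_d = 1.17 s.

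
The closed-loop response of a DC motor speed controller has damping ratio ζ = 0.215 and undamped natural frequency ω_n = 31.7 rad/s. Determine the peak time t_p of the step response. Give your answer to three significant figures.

t_p ≈ 0.101 s

The damped frequency is ω_d = ω_n√(1−ζ²) = 31.7·√(1−0.0462) = 31.0 rad/s.
Peak time t_p = π/ω_d = π/31.0 = 0.101 s.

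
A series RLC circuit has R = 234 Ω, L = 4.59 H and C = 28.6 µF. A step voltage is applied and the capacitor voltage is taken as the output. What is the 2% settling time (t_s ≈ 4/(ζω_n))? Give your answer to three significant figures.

t_s ≈ 0.157 s

For a series RLC circuit (capacitor voltage as output), ω_n = 1/√(LC) = 1/√(4.59 H · 28.6 µF) = 87.3 rad/s.
ζ = (R/2)·√(C/L) = (234/2)·√(28.6 µF/4.59 H) = 0.292.
t_s ≈ 4/(ζω_n) = 0.157 s.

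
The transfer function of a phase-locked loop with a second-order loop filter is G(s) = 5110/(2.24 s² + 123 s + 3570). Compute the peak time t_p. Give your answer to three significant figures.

t_p ≈ 0.108 s

Dividing through by 2.24: denominator becomes s² + 54.91 s + 1594.
So ω_n = √1594 = 39.9 rad/s and ζ = 54.91/(2·39.9) = 0.688.
ω_d = 39.9·√(1 − 0.688²) = 29.0 rad/s. t_p = π/ω_d = 0.108 s.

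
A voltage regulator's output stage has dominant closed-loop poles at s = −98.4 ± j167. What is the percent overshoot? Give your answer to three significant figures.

|pole| = ω_n = √(98.4² + 167²) = 194 rad/s; ζ = cos θ = σ/ω_n = 0.508.
%OS = 100·exp(−πζ/√(1−ζ²)) = 15.7%.

%OS ≈ 15.7%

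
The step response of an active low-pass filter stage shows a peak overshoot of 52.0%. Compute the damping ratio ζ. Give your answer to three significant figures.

ζ ≈ 0.204

From %OS = 100·exp(−πζ/√(1−ζ²)), invert to get ζ = −ln(OS)/√(π² + ln²(OS)) with OS = 0.520.
−ln 0.520 = 0.6539, so ζ = 0.6539/√(π² + 0.4276) = 0.204.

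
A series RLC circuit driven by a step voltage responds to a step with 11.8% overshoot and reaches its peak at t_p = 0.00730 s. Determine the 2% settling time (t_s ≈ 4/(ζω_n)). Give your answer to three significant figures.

From the overshoot, ζ = −ln(OS)/√(π²+ln²(OS)) = 0.562.
From t_p = π/ω_d, ω_d = π/0.00730 = 430 rad/s, so ω_n = ω_d/√(1−ζ²) = 520 rad/s.
t_s ≈ 4/(ζω_n) = 4/(0.562·520) = 0.0137 s.

t_s ≈ 0.0137 s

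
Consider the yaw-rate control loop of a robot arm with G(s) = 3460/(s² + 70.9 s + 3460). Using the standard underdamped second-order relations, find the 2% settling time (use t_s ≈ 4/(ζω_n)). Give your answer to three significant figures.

t_s ≈ 0.113 s

Matching coefficients with s² + 2ζω_n s + ω_n² gives ω_n² = 3460 ⇒ ω_n = 58.8 rad/s, and ζ = 70.9/(2ω_n) = 0.603.
t_s ≈ 4/(ζω_n) = 4/(0.603·58.8) = 0.113 s.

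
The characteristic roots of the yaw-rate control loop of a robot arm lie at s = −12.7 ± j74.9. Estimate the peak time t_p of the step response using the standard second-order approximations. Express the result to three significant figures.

t_p = π/ω_d with ω_d = 74.9 (the imaginary part), so t_p = 0.0419 s.

t_p ≈ 0.0419 s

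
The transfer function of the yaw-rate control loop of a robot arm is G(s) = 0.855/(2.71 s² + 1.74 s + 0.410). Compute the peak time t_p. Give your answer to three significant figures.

t_p ≈ 14.3 s

Dividing through by 2.71: denominator becomes s² + 0.6421 s + 0.1513.
So ω_n = √0.1513 = 0.389 rad/s and ζ = 0.6421/(2·0.389) = 0.825.
ω_d = 0.389·√(1 − 0.825²) = 0.220 rad/s. t_p = π/ω_d = 14.3 s.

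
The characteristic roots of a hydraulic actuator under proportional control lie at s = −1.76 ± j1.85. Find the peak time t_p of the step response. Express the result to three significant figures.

t_p = π/ω_d with ω_d = 1.85 (the imaginary part), so t_p = 1.70 s.

t_p ≈ 1.70 s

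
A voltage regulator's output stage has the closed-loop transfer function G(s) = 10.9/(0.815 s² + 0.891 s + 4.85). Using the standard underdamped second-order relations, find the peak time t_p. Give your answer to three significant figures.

t_p ≈ 1.32 s

Dividing through by 0.815: denominator becomes s² + 1.093 s + 5.951.
So ω_n = √5.951 = 2.44 rad/s and ζ = 1.093/(2·2.44) = 0.224.
The damped frequency ω_d = ω_n√(1−ζ²) = 2.38 rad/s. t_p = π/ω_d = 1.32 s.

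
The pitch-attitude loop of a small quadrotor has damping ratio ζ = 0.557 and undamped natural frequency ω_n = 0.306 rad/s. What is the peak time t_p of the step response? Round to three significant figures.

t_p ≈ 12.4 s

The damped frequency is ω_d = ω_n√(1−ζ²) = 0.306·√(1−0.310) = 0.254 rad/s.
Peak time t_p = π/ω_d = π/0.254 = 12.4 s.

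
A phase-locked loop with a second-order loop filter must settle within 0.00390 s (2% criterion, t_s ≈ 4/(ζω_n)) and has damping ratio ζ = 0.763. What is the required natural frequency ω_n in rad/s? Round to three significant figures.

Rearranging t_s ≈ 4/(ζω_n) gives ω_n = 4/(ζ·t_s) = 4/(0.763 × 0.00390) = 1340 rad/s.

ω_n ≈ 1340 rad/s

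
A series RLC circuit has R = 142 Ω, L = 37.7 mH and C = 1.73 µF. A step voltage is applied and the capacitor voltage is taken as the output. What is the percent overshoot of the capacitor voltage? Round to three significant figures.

%OS ≈ 17.8%

For a series RLC circuit (capacitor voltage as output), ω_n = 1/√(LC) = 1/√(37.7 mH · 1.73 µF) = 3920 rad/s.
ζ = (R/2)·√(C/L) = (142/2)·√(1.73 µF/37.7 mH) = 0.481.
Overshoot: exp(−π·0.481/√(1−0.481²)) = 0.178, i.e. 17.8%.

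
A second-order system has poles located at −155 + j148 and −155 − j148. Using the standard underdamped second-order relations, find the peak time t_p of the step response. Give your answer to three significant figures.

t_p = π/ω_d with ω_d = 148 (the imaginary part), so t_p = 0.0212 s.

t_p ≈ 0.0212 s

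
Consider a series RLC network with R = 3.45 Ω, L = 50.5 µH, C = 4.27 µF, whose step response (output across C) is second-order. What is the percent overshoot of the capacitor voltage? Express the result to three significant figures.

%OS ≈ 16.2%

For a series RLC circuit (capacitor voltage as output), ω_n = 1/√(LC) = 1/√(50.5 µH · 4.27 µF) = 68100 rad/s.
ζ = (R/2)·√(C/L) = (3.45/2)·√(4.27 µF/50.5 µH) = 0.502.
%OS = 100·exp(−πζ/√(1−ζ²)) = 16.2%.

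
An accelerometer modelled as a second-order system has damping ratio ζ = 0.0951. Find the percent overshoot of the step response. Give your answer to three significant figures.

%OS ≈ 74.1%

For an underdamped second-order system, %OS = 100·exp(−πζ/√(1−ζ²)).
πζ/√(1−ζ²) = π·0.0951/√(1−0.00904) = 0.3001, so %OS = 100·e^(−0.3001) = 74.1%.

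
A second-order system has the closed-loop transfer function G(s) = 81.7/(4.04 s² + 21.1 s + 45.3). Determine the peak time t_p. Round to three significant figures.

Dividing through by 4.04: denominator becomes s² + 5.223 s + 11.21.
So ω_n = √11.21 = 3.35 rad/s and ζ = 5.223/(2·3.35) = 0.780.
ω_d = ω_n√(1−ζ²) = 2.10 rad/s. t_p = π/ω_d = 1.50 s.

t_p ≈ 1.50 s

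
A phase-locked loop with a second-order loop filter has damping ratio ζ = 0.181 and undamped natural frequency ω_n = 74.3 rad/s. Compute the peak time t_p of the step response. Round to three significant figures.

t_p ≈ 0.0430 s

The damped frequency is ω_d = ω_n√(1−ζ²) = 74.3·√(1−0.0328) = 73.1 rad/s.
Peak time t_p = π/ω_d = π/73.1 = 0.0430 s.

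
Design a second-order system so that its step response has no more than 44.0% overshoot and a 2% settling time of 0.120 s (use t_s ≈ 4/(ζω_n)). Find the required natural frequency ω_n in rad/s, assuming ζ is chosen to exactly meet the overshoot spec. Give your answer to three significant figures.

From %OS = 100·exp(−πζ/√(1−ζ²)), invert to get ζ = −ln(OS)/√(π² + ln²(OS)) with OS = 0.440.
−ln 0.440 = 0.8210, so ζ = 0.8210/√(π² + 0.6740) = 0.253.
Then ω_n = 4/(ζ t_s) = 4/(0.253 × 0.120) = 132 rad/s.

ω_n ≈ 132 rad/s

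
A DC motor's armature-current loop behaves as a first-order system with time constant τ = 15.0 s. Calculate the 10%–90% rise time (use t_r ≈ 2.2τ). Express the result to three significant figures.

t_r ≈ 2.2τ = 33.0 s.

t_r ≈ 33.0 s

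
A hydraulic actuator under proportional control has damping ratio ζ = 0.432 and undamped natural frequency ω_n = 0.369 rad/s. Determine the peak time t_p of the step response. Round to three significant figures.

t_p ≈ 9.44 s

The damped frequency is ω_d = ω_n√(1−ζ²) = 0.369·√(1−0.187) = 0.333 rad/s.
Peak time t_p = π/ω_d = π/0.333 = 9.44 s.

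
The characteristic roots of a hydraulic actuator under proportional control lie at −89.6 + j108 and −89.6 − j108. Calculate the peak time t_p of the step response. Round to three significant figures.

t_p ≈ 0.0291 s

t_p = π/ω_d with ω_d = 108 (the imaginary part), so t_p = 0.0291 s.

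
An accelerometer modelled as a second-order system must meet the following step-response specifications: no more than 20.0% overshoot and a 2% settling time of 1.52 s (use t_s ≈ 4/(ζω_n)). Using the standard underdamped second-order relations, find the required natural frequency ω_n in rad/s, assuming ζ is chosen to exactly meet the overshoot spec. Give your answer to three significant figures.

ω_n ≈ 5.77 rad/s

Inverting the overshoot relation: ζ = |ln 0.200|/√(π² + ln²0.200) = 0.456.
From t_s ≈ 4/(ζω_n): ω_n = 4/(ζ·t_s) = 4/(0.456·1.52) = 5.77 rad/s.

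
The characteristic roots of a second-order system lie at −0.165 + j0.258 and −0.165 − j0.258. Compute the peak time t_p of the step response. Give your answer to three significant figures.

t_p = π/ω_d with ω_d = 0.258 (the imaginary part), so t_p = 12.2 s.

t_p ≈ 12.2 s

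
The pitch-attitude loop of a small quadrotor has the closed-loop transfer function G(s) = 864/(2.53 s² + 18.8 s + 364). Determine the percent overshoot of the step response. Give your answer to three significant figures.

%OS ≈ 35.9%

Dividing through by 2.53: denominator becomes s² + 7.431 s + 143.9.
So ω_n = √143.9 = 12.0 rad/s and ζ = 7.431/(2·12.0) = 0.310.
%OS = 100·exp(−πζ/√(1−ζ²)) = 35.9%.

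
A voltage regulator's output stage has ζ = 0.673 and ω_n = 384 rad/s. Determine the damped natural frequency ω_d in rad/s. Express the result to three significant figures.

ω_d ≈ 284 rad/s

ω_d = ω_n√(1−ζ²) = 384·√0.547 = 284 rad/s.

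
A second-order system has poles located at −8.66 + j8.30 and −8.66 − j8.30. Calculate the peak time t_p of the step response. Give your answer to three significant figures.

t_p ≈ 0.379 s

t_p = π/ω_d with ω_d = 8.30 (the imaginary part), so t_p = 0.379 s.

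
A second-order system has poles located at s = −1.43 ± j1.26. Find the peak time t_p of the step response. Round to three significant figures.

t_p ≈ 2.49 s

t_p = π/ω_d with ω_d = 1.26 (the imaginary part), so t_p = 2.49 s.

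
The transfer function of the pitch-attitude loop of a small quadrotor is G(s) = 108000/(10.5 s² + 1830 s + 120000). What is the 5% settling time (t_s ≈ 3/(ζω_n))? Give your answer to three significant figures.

Dividing through by 10.5: denominator becomes s² + 174.3 s + 11430.
So ω_n = √11430 = 107 rad/s and ζ = 174.3/(2·107) = 0.815.
t_s ≈ 3/(ζω_n) = 0.0344 s.

t_s ≈ 0.0344 s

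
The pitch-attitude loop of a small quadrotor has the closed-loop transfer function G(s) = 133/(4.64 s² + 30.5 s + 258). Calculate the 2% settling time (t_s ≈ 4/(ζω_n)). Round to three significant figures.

t_s ≈ 1.22 s

Dividing through by 4.64: denominator becomes s² + 6.573 s + 55.60.
So ω_n = √55.60 = 7.46 rad/s and ζ = 6.573/(2·7.46) = 0.441.
t_s ≈ 4/(ζω_n) = 1.22 s.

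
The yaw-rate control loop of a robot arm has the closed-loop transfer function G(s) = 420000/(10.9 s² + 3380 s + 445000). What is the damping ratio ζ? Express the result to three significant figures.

Dividing through by 10.9: denominator becomes s² + 310.1 s + 40830.
So ω_n = √40830 = 202 rad/s and ζ = 310.1/(2·202) = 0.767.

ζ ≈ 0.767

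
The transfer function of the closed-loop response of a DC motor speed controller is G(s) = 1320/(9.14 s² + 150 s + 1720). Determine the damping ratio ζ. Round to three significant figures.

Dividing through by 9.14: denominator becomes s² + 16.41 s + 188.2.
So ω_n = √188.2 = 13.7 rad/s and ζ = 16.41/(2·13.7) = 0.598.

ζ ≈ 0.598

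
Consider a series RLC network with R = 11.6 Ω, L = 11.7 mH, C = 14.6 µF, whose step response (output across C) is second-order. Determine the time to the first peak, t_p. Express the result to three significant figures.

For a series RLC circuit (capacitor voltage as output), ω_n = 1/√(LC) = 1/√(11.7 mH · 14.6 µF) = 2420 rad/s.
ζ = (R/2)·√(C/L) = (11.6/2)·√(14.6 µF/11.7 mH) = 0.205.
The damped frequency ω_d = ω_n√(1−ζ²) = 2370 rad/s. t_p = π/ω_d = 0.00133 s.

t_p ≈ 0.00133 s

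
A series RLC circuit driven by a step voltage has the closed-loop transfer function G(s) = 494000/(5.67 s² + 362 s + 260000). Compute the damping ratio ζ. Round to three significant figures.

ζ ≈ 0.149

Dividing through by 5.67: denominator becomes s² + 63.84 s + 45860.
So ω_n = √45860 = 214 rad/s and ζ = 63.84/(2·214) = 0.149.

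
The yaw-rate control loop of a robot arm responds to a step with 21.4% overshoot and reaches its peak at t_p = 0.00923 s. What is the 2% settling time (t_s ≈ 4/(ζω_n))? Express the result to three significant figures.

t_s ≈ 0.0239 s

ζ from %OS: ζ = |ln 0.214|/√(π²+ln²0.214) = 0.441.
From t_p = π/ω_d, ω_d = π/0.00923 = 340 rad/s, so ω_n = ω_d/√(1−ζ²) = 379 rad/s.
t_s ≈ 4/(ζω_n) = 4/(0.441·379) = 0.0239 s.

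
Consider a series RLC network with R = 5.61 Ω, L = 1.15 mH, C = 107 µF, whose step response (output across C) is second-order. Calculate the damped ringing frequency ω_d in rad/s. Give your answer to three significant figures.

ω_d ≈ 1480 rad/s

For a series RLC circuit (capacitor voltage as output), ω_n = 1/√(LC) = 1/√(1.15 mH · 107 µF) = 2850 rad/s.
ζ = (R/2)·√(C/L) = (5.61/2)·√(107 µF/1.15 mH) = 0.856.
ω_d = 2850·√(1 − 0.856²) = 1480 rad/s.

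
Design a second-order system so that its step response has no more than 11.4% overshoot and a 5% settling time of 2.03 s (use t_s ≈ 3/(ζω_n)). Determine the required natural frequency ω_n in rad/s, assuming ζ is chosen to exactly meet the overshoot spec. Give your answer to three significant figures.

From %OS = 100·exp(−πζ/√(1−ζ²)), invert to get ζ = −ln(OS)/√(π² + ln²(OS)) with OS = 0.114.
−ln 0.114 = 2.172, so ζ = 2.172/√(π² + 4.716) = 0.569.
Then ω_n = 3/(ζ t_s) = 3/(0.569 × 2.03) = 2.60 rad/s.

ω_n ≈ 2.60 rad/s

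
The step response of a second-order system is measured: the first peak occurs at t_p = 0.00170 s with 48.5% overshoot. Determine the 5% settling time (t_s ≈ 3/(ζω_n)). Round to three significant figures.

The overshoot fixes ζ = −ln(OS)/√(π²+ln²(OS)) = 0.224.
t_p = π/ω_d ⇒ ω_d = 1850 rad/s; then ω_n = ω_d/√(1−ζ²) = 1900 rad/s.
t_s ≈ 3/(ζω_n) = 3/(0.224·1900) = 0.00705 s.

t_s ≈ 0.00705 s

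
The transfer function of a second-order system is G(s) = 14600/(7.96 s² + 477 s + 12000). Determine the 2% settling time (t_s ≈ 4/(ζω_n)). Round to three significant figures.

t_s ≈ 0.134 s

Dividing through by 7.96: denominator becomes s² + 59.92 s + 1508.
So ω_n = √1508 = 38.8 rad/s and ζ = 59.92/(2·38.8) = 0.772.
t_s ≈ 4/(ζω_n) = 0.134 s.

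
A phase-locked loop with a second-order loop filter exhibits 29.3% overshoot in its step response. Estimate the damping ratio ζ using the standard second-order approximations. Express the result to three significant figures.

Inverting the overshoot relation: ζ = |ln 0.293|/√(π² + ln²0.293) = 0.364.

ζ ≈ 0.364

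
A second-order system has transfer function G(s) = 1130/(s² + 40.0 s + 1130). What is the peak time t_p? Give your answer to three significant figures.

Matching coefficients with s² + 2ζω_n s + ω_n² gives ω_n² = 1130 ⇒ ω_n = 33.6 rad/s, and ζ = 40.0/(2ω_n) = 0.595.
ω_d = 33.6·√(1 − 0.595²) = 27.0 rad/s. Then t_p = π/ω_d = 0.116 s.

t_p ≈ 0.116 s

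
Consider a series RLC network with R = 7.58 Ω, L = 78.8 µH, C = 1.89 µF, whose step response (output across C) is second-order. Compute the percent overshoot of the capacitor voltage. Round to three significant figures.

For a series RLC circuit (capacitor voltage as output), ω_n = 1/√(LC) = 1/√(78.8 µH · 1.89 µF) = 81900 rad/s.
ζ = (R/2)·√(C/L) = (7.58/2)·√(1.89 µF/78.8 µH) = 0.587.
Overshoot: exp(−π·0.587/√(1−0.587²)) = 0.103, i.e. 10.3%.

%OS ≈ 10.3%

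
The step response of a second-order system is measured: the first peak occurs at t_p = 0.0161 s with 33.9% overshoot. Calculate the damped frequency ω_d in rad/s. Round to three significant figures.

t_p = π/ω_d, so ω_d = π/0.0161 = 195 rad/s.

ω_d ≈ 195 rad/s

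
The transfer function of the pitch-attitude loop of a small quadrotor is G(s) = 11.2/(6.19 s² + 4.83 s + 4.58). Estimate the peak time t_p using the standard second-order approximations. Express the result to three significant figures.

t_p ≈ 4.10 s

Dividing through by 6.19: denominator becomes s² + 0.7803 s + 0.7399.
So ω_n = √0.7399 = 0.860 rad/s and ζ = 0.7803/(2·0.860) = 0.454.
ω_d = ω_n√(1−ζ²) = 0.767 rad/s. t_p = π/ω_d = 4.10 s.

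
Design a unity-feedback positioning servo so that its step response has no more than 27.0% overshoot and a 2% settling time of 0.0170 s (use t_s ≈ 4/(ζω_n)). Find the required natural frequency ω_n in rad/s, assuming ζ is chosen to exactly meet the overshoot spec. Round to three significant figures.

ζ = −ln(OS)/√(π² + (ln OS)²). With OS = 0.270, ln OS = −1.309 and ζ = 1.309/3.404 = 0.385.
From t_s ≈ 4/(ζω_n): ω_n = 4/(ζ·t_s) = 4/(0.385·0.0170) = 612 rad/s.

ω_n ≈ 612 rad/s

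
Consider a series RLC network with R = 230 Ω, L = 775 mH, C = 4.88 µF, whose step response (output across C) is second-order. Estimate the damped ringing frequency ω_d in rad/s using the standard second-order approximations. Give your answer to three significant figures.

For a series RLC circuit (capacitor voltage as output), ω_n = 1/√(LC) = 1/√(775 mH · 4.88 µF) = 514 rad/s.
ζ = (R/2)·√(C/L) = (230/2)·√(4.88 µF/775 mH) = 0.289.
ω_d = 514·√(1 − 0.289²) = 492 rad/s.

ω_d ≈ 492 rad/s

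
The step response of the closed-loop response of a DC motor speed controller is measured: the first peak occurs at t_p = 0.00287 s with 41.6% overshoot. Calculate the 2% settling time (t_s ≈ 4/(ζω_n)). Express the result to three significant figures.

t_s ≈ 0.0131 s

ζ from %OS: ζ = |ln 0.416|/√(π²+ln²0.416) = 0.269.
From t_p = π/ω_d, ω_d = π/0.00287 = 1090 rad/s, so ω_n = ω_d/√(1−ζ²) = 1140 rad/s.
t_s ≈ 4/(ζω_n) = 4/(0.269·1140) = 0.0131 s.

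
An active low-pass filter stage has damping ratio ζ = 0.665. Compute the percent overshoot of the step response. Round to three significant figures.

%OS ≈ 6.10%

For an underdamped second-order system, %OS = 100·exp(−πζ/√(1−ζ²)).
πζ/√(1−ζ²) = π·0.665/√(1−0.442) = 2.797, so %OS = 100·e^(−2.797) = 6.10%.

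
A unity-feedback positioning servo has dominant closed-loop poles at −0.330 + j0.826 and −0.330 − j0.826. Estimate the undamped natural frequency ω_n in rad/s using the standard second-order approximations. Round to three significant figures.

|pole| = ω_n = √(0.330² + 0.826²) = 0.889 rad/s; ζ = cos θ = σ/ω_n = 0.371.

ω_n ≈ 0.889 rad/s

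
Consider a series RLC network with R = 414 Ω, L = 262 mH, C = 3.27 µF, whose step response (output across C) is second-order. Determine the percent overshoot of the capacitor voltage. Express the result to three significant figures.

For a series RLC circuit (capacitor voltage as output), ω_n = 1/√(LC) = 1/√(262 mH · 3.27 µF) = 1080 rad/s.
ζ = (R/2)·√(C/L) = (414/2)·√(3.27 µF/262 mH) = 0.731.
%OS = 100 e^{−πζ/√(1−ζ²)} with ζ = 0.731 gives 3.44%.

%OS ≈ 3.44%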